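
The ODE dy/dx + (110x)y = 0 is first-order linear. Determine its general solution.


P(x) = 110x ⇒ μ = e^(55x²).
Q(x) = 0 so μ y is constant: y = Ce^(-55x²).


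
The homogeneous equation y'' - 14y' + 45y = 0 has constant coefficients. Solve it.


Characteristic equation: r² - 14r + 45 = 0.
Factor: (r - 9)(r - 5) = 0 ⇒ r = 9, 5 (distinct real).
General solution: y = C₁e^(9x) + C₂e^(5x).


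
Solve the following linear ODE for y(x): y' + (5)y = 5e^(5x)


P(x) = 5 ⇒ μ = e^(5x).
(μ y)' = 5e^(10x) ⇒ μ y = (5/10)e^(10x) + C.
Divide by μ: y = (1/2)e^(5x) + Ce^(-5x).


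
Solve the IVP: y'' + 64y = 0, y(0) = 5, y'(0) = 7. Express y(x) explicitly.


Characteristic roots of r² + 64 = 0 are ±8i, so y = C₁cos(8x) + C₂sin(8x).
Apply y(0) = 5: C₁ = 5. Differentiate and apply y'(0) = 7: 8·C₂ = 7, so C₂ = 7/8.
Particular solution: y = 5cos(8x) + (7/8)sin(8x).


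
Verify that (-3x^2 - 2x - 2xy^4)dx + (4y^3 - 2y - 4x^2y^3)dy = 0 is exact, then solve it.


Check exactness: ∂M/∂y = -8xy^3 and ∂N/∂x = -8xy^3; equal, so the equation is exact.
Integrate M with respect to x (treating y as constant): ∫M dx = -x^3 - x^2 - x^2y^4 + h(y).
Differentiate w.r.t. y and set equal to N: the x-dependent terms already match, leaving h'(y) = 4y^3 - 2y. Integrate: h(y) = y^4 - y^2.
So F(x,y) = -x^3 + y^4 - y^2 - x^2 - x^2y^4.
General solution: -x^3 + y^4 - y^2 - x^2 - x^2y^4 = C.


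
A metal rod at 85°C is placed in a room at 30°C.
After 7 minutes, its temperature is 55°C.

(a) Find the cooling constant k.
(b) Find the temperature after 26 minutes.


Newton's law: T(t) = T_a + (T₀ - T_a)e^(-kt).
(a) Use T(7) = 55: (55 - 30)/(85 - 30) = e^(-k·7), so k = -ln(0.455)/7 ≈ 0.1126.
(b) Apply k to t = 26: T(26) = 30 + (55)e^(-2.929) ≈ 32.9°C.


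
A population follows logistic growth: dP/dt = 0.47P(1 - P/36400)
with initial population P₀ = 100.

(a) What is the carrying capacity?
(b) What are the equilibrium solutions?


Logistic ODE dP/dt = 0.47P(1 - P/36400) has equilibria where dP/dt = 0, i.e. P = 0 or P = 36400.
The coefficient (1 - P/K) = 0 when P = K, identifying K = 36400 as the carrying capacity.
(a) K = 36400; (b) equilibria P = 0 and P = 36400.


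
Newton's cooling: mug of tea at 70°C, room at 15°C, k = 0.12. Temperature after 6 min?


Newton's law: dT/dt = -k(T - T_a) has solution T(t) = T_a + (T₀ - T_a)e^(-kt).
Plug in T_a = 15, T₀ = 70, k = 0.12, t = 6: T(6) = 15 + (55)e^(-0.72) ≈ 41.8°C.


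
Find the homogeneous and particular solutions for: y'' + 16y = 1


Homogeneous part: r² + 16 = 0 ⇒ r = ±4i, so y_h = C₁cos(4x) + C₂sin(4x).
Try constant y_p = A; plug in: 16A = 1 ⇒ A = 1/16.
General solution: y = C₁cos(4x) + C₂sin(4x) + 1/16.


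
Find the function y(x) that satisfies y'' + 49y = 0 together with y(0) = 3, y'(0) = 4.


Characteristic roots of r² + 49 = 0 are ±7i, so y = C₁cos(7x) + C₂sin(7x).
Apply y(0) = 3: C₁ = 3. Differentiate and apply y'(0) = 4: 7·C₂ = 4, so C₂ = 4/7.
Particular solution: y = 3cos(7x) + (4/7)sin(7x).


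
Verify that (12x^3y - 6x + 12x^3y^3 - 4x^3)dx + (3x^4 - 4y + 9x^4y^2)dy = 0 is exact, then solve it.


Check exactness: ∂M/∂y = 12x^3 + 36x^3y^2 and ∂N/∂x = 12x^3 + 36x^3y^2; equal, so the equation is exact.
Integrate M with respect to x (treating y as constant): ∫M dx = 3x^4y - 3x^2 + 3x^4y^3 - x^4 + h(y).
Differentiate w.r.t. y and set equal to N: the x-dependent terms already match, leaving h'(y) = -4y. Integrate: h(y) = -2y^2.
So F(x,y) = 3x^4y - 3x^2 - 2y^2 + 3x^4y^3 - x^4.
General solution: 3x^4y - 3x^2 - 2y^2 + 3x^4y^3 - x^4 = C.


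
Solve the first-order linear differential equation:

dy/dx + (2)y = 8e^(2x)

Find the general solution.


P(x) = 2 ⇒ μ = e^(2x).
(μ y)' = 8e^(4x) ⇒ μ y = (8/4)e^(4x) + C.
Divide by μ: y = 2e^(2x) + Ce^(-2x).


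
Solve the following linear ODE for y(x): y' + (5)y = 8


P(x) = 5, Q(x) = 8; integrating factor μ = e^(5x).
(μ y)' = 8e^(5x) ⇒ μ y = (8/5)e^(5x) + C.
Divide by μ: y = 8/5 + Ce^(-5x).


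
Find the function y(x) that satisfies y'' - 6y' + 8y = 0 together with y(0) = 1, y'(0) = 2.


Characteristic roots of r² - 6r + 8 = 0 are 4, 2.
General solution y = c₁ e^(4x) + c₂ e^(2x).
Apply y(0) = 1: c₁ + c₂ = 1. Apply y'(0) = 2: 4 c₁ + 2 c₂ = 2.
Solve: c₁ = 0, c₂ = 1.
Particular solution: y = 0e^(4x) + e^(2x).


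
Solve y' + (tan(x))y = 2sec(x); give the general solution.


P(x) = tan(x) ⇒ μ = e^(∫tan(x)dx) = sec(x).
(sec(x) y)' = 2sec²(x) ⇒ sec(x) y = 2tan(x) + C.
Multiply by cos(x): y = 2sin(x) + C·cos(x).


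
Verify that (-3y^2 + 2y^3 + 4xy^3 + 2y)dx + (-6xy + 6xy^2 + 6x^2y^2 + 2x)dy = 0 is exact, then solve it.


Check exactness: ∂M/∂y = -6y + 6y^2 + 12xy^2 + 2 and ∂N/∂x = -6y + 6y^2 + 12xy^2 + 2; equal, so the equation is exact.
Integrate M with respect to x (treating y as constant): ∫M dx = -3xy^2 + 2xy^3 + 2x^2y^3 + 2xy + h(y).
Differentiate w.r.t. y and set equal to N: all terms match, so h'(y) = 0 and h is a constant absorbed into C.
General solution: -3xy^2 + 2xy^3 + 2x^2y^3 + 2xy = C.


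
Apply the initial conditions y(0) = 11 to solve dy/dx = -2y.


General solution of y' = -2y is y = Ce^(-2x).
Apply y(0) = 11: C = 11.
Particular solution: y = 11e^(-2x).


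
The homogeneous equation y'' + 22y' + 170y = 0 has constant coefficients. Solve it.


Characteristic equation: r² + 22r + 170 = 0.
Discriminant is negative; roots r = -11 ± 7i (complex conjugate pair).
General solution uses e^(α x)(C₁ cos(β x) + C₂ sin(β x)): y = e^(-11x)(C₁cos(7x) + C₂sin(7x)).


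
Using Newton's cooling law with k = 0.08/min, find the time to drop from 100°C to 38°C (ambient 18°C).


From T(t) = T_a + (T₀ - T_a)e^(-kt), set T(t) = 38:
(38 - 18) / (100 - 18) = e^(-0.08t), so t = -ln(0.244)/0.08 ≈ 17.6 minutes.


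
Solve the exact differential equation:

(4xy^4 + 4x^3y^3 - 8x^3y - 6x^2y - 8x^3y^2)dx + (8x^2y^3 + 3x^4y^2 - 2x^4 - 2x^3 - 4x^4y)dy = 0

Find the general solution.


Check exactness: ∂M/∂y = 16xy^3 + 12x^3y^2 - 8x^3 - 6x^2 - 16x^3y and ∂N/∂x = 16xy^3 + 12x^3y^2 - 8x^3 - 6x^2 - 16x^3y; equal, so the equation is exact.
Integrate M with respect to x (treating y as constant): ∫M dx = 2x^2y^4 + x^4y^3 - 2x^4y - 2x^3y - 2x^4y^2 + h(y).
Differentiate w.r.t. y and set equal to N: all terms match, so h'(y) = 0 and h is a constant absorbed into C.
General solution: 2x^2y^4 + x^4y^3 - 2x^4y - 2x^3y - 2x^4y^2 = C.


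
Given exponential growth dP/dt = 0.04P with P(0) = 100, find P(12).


The ODE dP/dt = 0.04P has solution P(t) = P(0)e^(0.04t).
Substitute P(0) = 100 and t = 12: P(12) = 100 e^(0.48) ≈ 162.


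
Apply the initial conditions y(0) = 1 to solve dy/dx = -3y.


General solution of y' = -3y is y = Ce^(-3x).
Apply y(0) = 1: C = 1.
Particular solution: y = e^(-3x).


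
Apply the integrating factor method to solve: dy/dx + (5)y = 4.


P(x) = 5, Q(x) = 4; integrating factor μ = e^(5x).
(μ y)' = 4e^(5x) ⇒ μ y = (4/5)e^(5x) + C.
Divide by μ: y = 4/5 + Ce^(-5x).


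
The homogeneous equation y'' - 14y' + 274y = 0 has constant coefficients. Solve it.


Characteristic equation: r² - 14r + 274 = 0.
Discriminant is negative; roots r = 7 ± 15i (complex conjugate pair).
General solution uses e^(α x)(C₁ cos(β x) + C₂ sin(β x)): y = e^(7x)(C₁cos(15x) + C₂sin(15x)).


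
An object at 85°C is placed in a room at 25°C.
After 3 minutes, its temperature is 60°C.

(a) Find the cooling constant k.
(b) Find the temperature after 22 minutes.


Newton's law: T(t) = T_a + (T₀ - T_a)e^(-kt).
(a) Use T(3) = 60: (60 - 25)/(85 - 25) = e^(-k·3), so k = -ln(0.583)/3 ≈ 0.1797.
(b) Apply k to t = 22: T(22) = 25 + (60)e^(-3.953) ≈ 26.2°C.


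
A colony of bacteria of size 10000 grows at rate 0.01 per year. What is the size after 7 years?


The ODE dP/dt = 0.01P has solution P(t) = P(0)e^(0.01t).
Substitute P(0) = 10000 and t = 7: P(7) = 10000 e^(0.07) ≈ 10725.


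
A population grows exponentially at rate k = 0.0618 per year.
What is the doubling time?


Exponential growth: P(t) = P₀ e^(0.0618t). Set P(t)/P₀ = 2: e^(0.0618t) = 2.
Solve: t = ln(2)/0.0618 ≈ 11.22 years.


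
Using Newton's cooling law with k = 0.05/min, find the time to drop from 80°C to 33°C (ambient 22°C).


From T(t) = T_a + (T₀ - T_a)e^(-kt), set T(t) = 33:
(33 - 22) / (80 - 22) = e^(-0.05t), so t = -ln(0.190)/0.05 ≈ 33.3 minutes.


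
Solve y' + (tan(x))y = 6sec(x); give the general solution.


P(x) = tan(x) ⇒ μ = e^(∫tan(x)dx) = sec(x).
(sec(x) y)' = 6sec²(x) ⇒ sec(x) y = 6tan(x) + C.
Multiply by cos(x): y = 6sin(x) + C·cos(x).


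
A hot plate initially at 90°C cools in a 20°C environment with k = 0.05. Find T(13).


Newton's law: dT/dt = -k(T - T_a) has solution T(t) = T_a + (T₀ - T_a)e^(-kt).
Plug in T_a = 20, T₀ = 90, k = 0.05, t = 13: T(13) = 20 + (70)e^(-0.65) ≈ 56.5°C.


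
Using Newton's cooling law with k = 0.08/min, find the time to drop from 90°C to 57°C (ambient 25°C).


From T(t) = T_a + (T₀ - T_a)e^(-kt), set T(t) = 57:
(57 - 25) / (90 - 25) = e^(-0.08t), so t = -ln(0.492)/0.08 ≈ 8.9 minutes.


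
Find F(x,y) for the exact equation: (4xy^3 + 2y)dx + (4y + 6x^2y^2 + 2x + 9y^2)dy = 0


Check exactness: ∂M/∂y = 12xy^2 + 2 and ∂N/∂x = 12xy^2 + 2; equal, so the equation is exact.
Integrate M with respect to x (treating y as constant): ∫M dx = 2x^2y^3 + 2xy + h(y).
Differentiate w.r.t. y and set equal to N: the x-dependent terms already match, leaving h'(y) = 4y + 9y^2. Integrate: h(y) = 2y^2 + 3y^3.
So F(x,y) = 2y^2 + 2x^2y^3 + 2xy + 3y^3.
General solution: 2y^2 + 2x^2y^3 + 2xy + 3y^3 = C.


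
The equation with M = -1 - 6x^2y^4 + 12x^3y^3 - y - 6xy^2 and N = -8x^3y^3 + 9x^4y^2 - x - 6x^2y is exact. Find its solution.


Check exactness: ∂M/∂y = -24x^2y^3 + 36x^3y^2 - 1 - 12xy and ∂N/∂x = -24x^2y^3 + 36x^3y^2 - 1 - 12xy; equal, so the equation is exact.
Integrate M with respect to x (treating y as constant): ∫M dx = -x - 2x^3y^4 + 3x^4y^3 - xy - 3x^2y^2 + h(y).
Differentiate w.r.t. y and set equal to N: all terms match, so h'(y) = 0 and h is a constant absorbed into C.
General solution: -x - 2x^3y^4 + 3x^4y^3 - xy - 3x^2y^2 = C.


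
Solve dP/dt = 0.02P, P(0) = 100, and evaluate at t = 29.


The ODE dP/dt = 0.02P has solution P(t) = P(0)e^(0.02t).
Substitute P(0) = 100 and t = 29: P(29) = 100 e^(0.58) ≈ 179.


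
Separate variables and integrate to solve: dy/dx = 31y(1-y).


Separate: dy/[y(1-y)] = 31 dx.
Partial fractions: 1/[y(1-y)] = 1/y + 1/(1-y).
Integrate: ln|y/(1-y)| = 31x + C₀.
Solve for y: y = 1/(1 + Ce^(-31x)).


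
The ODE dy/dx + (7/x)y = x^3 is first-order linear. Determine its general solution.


P(x) = 7/x ⇒ μ = x^7.
(x^7 y)' = x^10 ⇒ x^7 y = x^11/(11) + C.
Solve for y: y = (1/11)x^4 + C/x^7.


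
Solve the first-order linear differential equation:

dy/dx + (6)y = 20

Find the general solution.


P(x) = 6, Q(x) = 20; integrating factor μ = e^(6x).
(μ y)' = 20e^(6x) ⇒ μ y = (10/3)e^(6x) + C.
Divide by μ: y = 10/3 + Ce^(-6x).


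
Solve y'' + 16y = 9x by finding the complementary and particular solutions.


Homogeneous: r² + 16 = 0 ⇒ r = ±4i, y_h = C₁cos(4x) + C₂sin(4x).
Polynomial forcing; try y_p = Ax + B. Then y_p'' + 16 y_p = 16(Ax + B) = 9x, so B = 0 and A = 9/16.
General solution: y = C₁cos(4x) + C₂sin(4x) + (9/16)x.


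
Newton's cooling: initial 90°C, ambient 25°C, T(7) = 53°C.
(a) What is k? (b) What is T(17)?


Newton's law: T(t) = T_a + (T₀ - T_a)e^(-kt).
(a) Use T(7) = 53: (53 - 25)/(90 - 25) = e^(-k·7), so k = -ln(0.431)/7 ≈ 0.1203.
(b) Apply k to t = 17: T(17) = 25 + (65)e^(-2.045) ≈ 33.4°C.


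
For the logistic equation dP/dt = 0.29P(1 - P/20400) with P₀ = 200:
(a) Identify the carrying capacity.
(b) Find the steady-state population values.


Logistic ODE dP/dt = 0.29P(1 - P/20400) has equilibria where dP/dt = 0, i.e. P = 0 or P = 20400.
The coefficient (1 - P/K) = 0 when P = K, identifying K = 20400 as the carrying capacity.
(a) K = 20400; (b) equilibria P = 0 and P = 20400.


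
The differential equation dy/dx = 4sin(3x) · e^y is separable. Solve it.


Separate: e^(-y) dy = 4sin(3x) dx.
Integrate: -e^(-y) = -(4/3)cos(3x) + C₀.
Rearrange: e^(-y) = (4/3)cos(3x) + C.


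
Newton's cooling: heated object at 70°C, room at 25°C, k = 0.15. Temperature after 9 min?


Newton's law: dT/dt = -k(T - T_a) has solution T(t) = T_a + (T₀ - T_a)e^(-kt).
Plug in T_a = 25, T₀ = 70, k = 0.15, t = 9: T(9) = 25 + (45)e^(-1.35) ≈ 36.7°C.


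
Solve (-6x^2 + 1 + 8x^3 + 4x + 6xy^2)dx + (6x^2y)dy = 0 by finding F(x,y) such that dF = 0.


Check exactness: ∂M/∂y = 12xy and ∂N/∂x = 12xy; equal, so the equation is exact.
Integrate M with respect to x (treating y as constant): ∫M dx = -2x^3 + x + 2x^4 + 2x^2 + 3x^2y^2 + h(y).
Differentiate w.r.t. y and set equal to N: all terms match, so h'(y) = 0 and h is a constant absorbed into C.
General solution: -2x^3 + x + 2x^4 + 2x^2 + 3x^2y^2 = C.


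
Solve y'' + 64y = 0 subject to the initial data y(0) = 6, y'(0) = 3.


Characteristic roots of r² + 64 = 0 are ±8i, so y = C₁cos(8x) + C₂sin(8x).
Apply y(0) = 6: C₁ = 6. Differentiate and apply y'(0) = 3: 8·C₂ = 3, so C₂ = 3/8.
Particular solution: y = 6cos(8x) + (3/8)sin(8x).


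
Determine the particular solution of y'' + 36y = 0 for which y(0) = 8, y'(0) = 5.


Characteristic roots of r² + 36 = 0 are ±6i, so y = C₁cos(6x) + C₂sin(6x).
Apply y(0) = 8: C₁ = 8. Differentiate and apply y'(0) = 5: 6·C₂ = 5, so C₂ = 5/6.
Particular solution: y = 8cos(6x) + (5/6)sin(6x).


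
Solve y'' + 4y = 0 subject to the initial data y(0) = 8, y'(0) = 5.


Characteristic roots of r² + 4 = 0 are ±2i, so y = C₁cos(2x) + C₂sin(2x).
Apply y(0) = 8: C₁ = 8. Differentiate and apply y'(0) = 5: 2·C₂ = 5, so C₂ = 5/2.
Particular solution: y = 8cos(2x) + (5/2)sin(2x).


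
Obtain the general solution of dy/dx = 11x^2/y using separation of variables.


Separate variables: y dy = 11x^2 dx.
Integrate both sides: y²/2 = (11/3)x^3 + C₀.
Multiply by 2: y² = (22/3)x^3 + C.


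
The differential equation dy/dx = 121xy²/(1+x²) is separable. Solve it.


Separate: dy/y² = 121x/(1+x²) dx.
Integrate LHS: ∫ dy/y² = -1/y.
Integrate RHS via u = 1+x²: (121/2)ln(1+x²) + C.
Result: -1/y = (121/2)ln(1+x²) + C.


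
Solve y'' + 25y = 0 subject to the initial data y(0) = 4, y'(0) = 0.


Characteristic roots of r² + 25 = 0 are ±5i, so y = C₁cos(5x) + C₂sin(5x).
Apply y(0) = 4: C₁ = 4. Differentiate and apply y'(0) = 0: 5·C₂ = 0, so C₂ = 0.
Particular solution: y = 4cos(5x).


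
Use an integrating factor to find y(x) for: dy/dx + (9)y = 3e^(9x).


P(x) = 9 ⇒ μ = e^(9x).
(μ y)' = 3e^(18x) ⇒ μ y = (3/18)e^(18x) + C.
Divide by μ: y = (1/6)e^(9x) + Ce^(-9x).


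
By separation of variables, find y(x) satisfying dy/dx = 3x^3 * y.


Separate variables: dy/y = 3x^3 dx.
Integrate: ln|y| = (3/4)x^4 + C₀.
Exponentiate: y = Ce^((3/4)x^4).


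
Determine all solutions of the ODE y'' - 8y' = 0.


Characteristic equation: r² - 8r = 0.
Factor: (r - 8)(r - 0) = 0 ⇒ r = 8, 0 (distinct real).
General solution: y = C₁e^(8x) + C₂.


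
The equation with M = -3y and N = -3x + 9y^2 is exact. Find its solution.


Check exactness: ∂M/∂y = -3 and ∂N/∂x = -3; equal, so the equation is exact.
Integrate M with respect to x (treating y as constant): ∫M dx = -3xy + h(y).
Differentiate w.r.t. y and set equal to N: the x-dependent terms already match, leaving h'(y) = 9y^2. Integrate: h(y) = 3y^3.
So F(x,y) = -3xy + 3y^3.
General solution: -3xy + 3y^3 = C.


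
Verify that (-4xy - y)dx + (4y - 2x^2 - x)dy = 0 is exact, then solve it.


Check exactness: ∂M/∂y = -4x - 1 and ∂N/∂x = -4x - 1; equal, so the equation is exact.
Integrate M with respect to x (treating y as constant): ∫M dx = -2x^2y - xy + h(y).
Differentiate w.r.t. y and set equal to N: the x-dependent terms already match, leaving h'(y) = 4y. Integrate: h(y) = 2y^2.
So F(x,y) = 2y^2 - 2x^2y - xy.
General solution: 2y^2 - 2x^2y - xy = C.


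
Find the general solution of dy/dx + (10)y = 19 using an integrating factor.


P(x) = 10, Q(x) = 19; integrating factor μ = e^(10x).
(μ y)' = 19e^(10x) ⇒ μ y = (19/10)e^(10x) + C.
Divide by μ: y = 19/10 + Ce^(-10x).


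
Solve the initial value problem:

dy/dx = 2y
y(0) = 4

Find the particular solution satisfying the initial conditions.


General solution of y' = 2y is y = Ce^(2x).
Apply y(0) = 4: C = 4.
Particular solution: y = 4e^(2x).


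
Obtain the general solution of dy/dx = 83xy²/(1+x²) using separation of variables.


Separate: dy/y² = 83x/(1+x²) dx.
Integrate LHS: ∫ dy/y² = -1/y.
Integrate RHS via u = 1+x²: (83/2)ln(1+x²) + C.
Result: -1/y = (83/2)ln(1+x²) + C.


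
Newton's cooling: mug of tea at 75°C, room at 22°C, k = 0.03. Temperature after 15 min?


Newton's law: dT/dt = -k(T - T_a) has solution T(t) = T_a + (T₀ - T_a)e^(-kt).
Plug in T_a = 22, T₀ = 75, k = 0.03, t = 15: T(15) = 22 + (53)e^(-0.45) ≈ 55.8°C.


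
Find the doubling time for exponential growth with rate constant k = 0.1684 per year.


Exponential growth: P(t) = P₀ e^(0.1684t). Set P(t)/P₀ = 2: e^(0.1684t) = 2.
Solve: t = ln(2)/0.1684 ≈ 4.12 years.


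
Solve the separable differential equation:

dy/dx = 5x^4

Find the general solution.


Integrate both sides with respect to x: y = ∫ 5x^4 dx = x^5 + C.


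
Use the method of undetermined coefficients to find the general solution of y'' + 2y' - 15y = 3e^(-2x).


Characteristic roots of r² + 2r - 15 = 0 are 3, -5.
y_h = C₁e^(3x) + C₂e^(-5x).
Forcing exponent -2 is not a characteristic root; try y_p = Ae^(-2x).
Substitute: A·(4 + (2)·-2 + (-15)) = A·-15 = 3, so A = -1/5.
General solution: y = C₁e^(3x) + C₂e^(-5x) - (1/5)e^(-2x).


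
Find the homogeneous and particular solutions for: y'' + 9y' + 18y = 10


Characteristic roots of r² + 9r + 18 = 0 are -6, -3.
y_h = C₁e^(-6x) + C₂e^(-3x).
Constant forcing; try y_p = A. Then 18A = 10 ⇒ A = 5/9.
General solution: y = C₁e^(-6x) + C₂e^(-3x) + 5/9.


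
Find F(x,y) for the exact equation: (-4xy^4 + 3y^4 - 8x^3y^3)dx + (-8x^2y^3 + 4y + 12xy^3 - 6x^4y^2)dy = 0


Check exactness: ∂M/∂y = -16xy^3 + 12y^3 - 24x^3y^2 and ∂N/∂x = -16xy^3 + 12y^3 - 24x^3y^2; equal, so the equation is exact.
Integrate M with respect to x (treating y as constant): ∫M dx = -2x^2y^4 + 3xy^4 - 2x^4y^3 + h(y).
Differentiate w.r.t. y and set equal to N: the x-dependent terms already match, leaving h'(y) = 4y. Integrate: h(y) = 2y^2.
So F(x,y) = -2x^2y^4 + 2y^2 + 3xy^4 - 2x^4y^3.
General solution: -2x^2y^4 + 2y^2 + 3xy^4 - 2x^4y^3 = C.


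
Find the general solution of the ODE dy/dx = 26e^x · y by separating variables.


Separate variables: dy/y = 26e^x dx.
Integrate: ln|y| = 26e^x + C₀.
Exponentiate: y = Ce^(26e^x).


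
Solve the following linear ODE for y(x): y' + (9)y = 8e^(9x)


P(x) = 9 ⇒ μ = e^(9x).
(μ y)' = 8e^(18x) ⇒ μ y = (8/18)e^(18x) + C.
Divide by μ: y = (4/9)e^(9x) + Ce^(-9x).


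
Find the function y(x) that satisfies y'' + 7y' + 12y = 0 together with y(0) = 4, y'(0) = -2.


Characteristic roots of r² + 7r + 12 = 0 are -3, -4.
General solution y = c₁ e^(-3x) + c₂ e^(-4x).
Apply y(0) = 4: c₁ + c₂ = 4. Apply y'(0) = -2: -3 c₁ - 4 c₂ = -2.
Solve: c₁ = 14, c₂ = -10.
Particular solution: y = 14e^(-3x) - 10e^(-4x).


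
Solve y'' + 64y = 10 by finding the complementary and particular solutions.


Homogeneous part: r² + 64 = 0 ⇒ r = ±8i, so y_h = C₁cos(8x) + C₂sin(8x).
Try constant y_p = A; plug in: 64A = 10 ⇒ A = 5/32.
General solution: y = C₁cos(8x) + C₂sin(8x) + 5/32.


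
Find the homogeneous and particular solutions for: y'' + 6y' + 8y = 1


Characteristic roots of r² + 6r + 8 = 0 are -4, -2.
y_h = C₁e^(-4x) + C₂e^(-2x).
Constant forcing; try y_p = A. Then 8A = 1 ⇒ A = 1/8.
General solution: y = C₁e^(-4x) + C₂e^(-2x) + 1/8.


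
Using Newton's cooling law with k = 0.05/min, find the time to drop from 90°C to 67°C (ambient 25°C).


From T(t) = T_a + (T₀ - T_a)e^(-kt), set T(t) = 67:
(67 - 25) / (90 - 25) = e^(-0.05t), so t = -ln(0.646)/0.05 ≈ 8.7 minutes.


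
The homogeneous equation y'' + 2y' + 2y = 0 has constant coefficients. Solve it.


Characteristic equation: r² + 2r + 2 = 0.
Discriminant is negative; roots r = -1 ± 1i (complex conjugate pair).
General solution uses e^(α x)(C₁ cos(β x) + C₂ sin(β x)): y = e^(-x)(C₁cos(x) + C₂sin(x)).


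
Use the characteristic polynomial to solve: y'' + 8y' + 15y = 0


Characteristic equation: r² + 8r + 15 = 0.
Factor: (r + 3)(r + 5) = 0 ⇒ r = -3, -5 (distinct real).
General solution: y = C₁e^(-3x) + C₂e^(-5x).


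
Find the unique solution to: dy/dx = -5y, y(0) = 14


General solution of y' = -5y is y = Ce^(-5x).
Apply y(0) = 14: C = 14.
Particular solution: y = 14e^(-5x).


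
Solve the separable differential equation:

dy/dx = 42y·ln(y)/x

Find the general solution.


Separate: dy/[y ln(y)] = 42 dx/x.
Substitute u = ln(y): du/u = 42 dx/x.
Integrate: ln|ln(y)| = 42ln|x| + C₀, hence ln(y) = C·x^42.


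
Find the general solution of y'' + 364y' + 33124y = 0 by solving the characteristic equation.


Characteristic equation: r² + 364r + 33124 = 0, i.e. (r + 182)² = 0.
Repeated root r = -182; include an x factor for the second linearly independent solution.
General solution: y = (C₁ + C₂x)e^(-182x).


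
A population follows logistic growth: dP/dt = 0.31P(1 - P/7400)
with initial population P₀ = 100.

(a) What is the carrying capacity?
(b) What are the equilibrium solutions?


Logistic ODE dP/dt = 0.31P(1 - P/7400) has equilibria where dP/dt = 0, i.e. P = 0 or P = 7400.
The coefficient (1 - P/K) = 0 when P = K, identifying K = 7400 as the carrying capacity.
(a) K = 7400; (b) equilibria P = 0 and P = 7400.


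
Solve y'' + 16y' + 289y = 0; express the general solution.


Characteristic equation: r² + 16r + 289 = 0.
Discriminant is negative; roots r = -8 ± 15i (complex conjugate pair).
General solution uses e^(α x)(C₁ cos(β x) + C₂ sin(β x)): y = e^(-8x)(C₁cos(15x) + C₂sin(15x)).


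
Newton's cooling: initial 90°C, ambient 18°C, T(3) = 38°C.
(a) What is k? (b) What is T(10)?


Newton's law: T(t) = T_a + (T₀ - T_a)e^(-kt).
(a) Use T(3) = 38: (38 - 18)/(90 - 18) = e^(-k·3), so k = -ln(0.278)/3 ≈ 0.4270.
(b) Apply k to t = 10: T(10) = 18 + (72)e^(-4.270) ≈ 19.0°C.


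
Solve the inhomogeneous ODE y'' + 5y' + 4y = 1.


Characteristic roots of r² + 5r + 4 = 0 are -4, -1.
y_h = C₁e^(-4x) + C₂e^(-x).
Constant forcing; try y_p = A. Then 4A = 1 ⇒ A = 1/4.
General solution: y = C₁e^(-4x) + C₂e^(-x) + 1/4.


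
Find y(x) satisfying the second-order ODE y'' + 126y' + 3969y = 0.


Characteristic equation: r² + 126r + 3969 = 0, i.e. (r + 63)² = 0.
Repeated root r = -63; include an x factor for the second linearly independent solution.
General solution: y = (C₁ + C₂x)e^(-63x).


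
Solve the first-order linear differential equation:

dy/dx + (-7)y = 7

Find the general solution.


P(x) = -7 ⇒ μ = e^(-7x).
(μ y)' = 7e^(-7x) ⇒ μ y = -e^(-7x) + C.
Divide by μ: y = -1 + Ce^(7x).


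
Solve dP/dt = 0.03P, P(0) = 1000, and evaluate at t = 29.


The ODE dP/dt = 0.03P has solution P(t) = P(0)e^(0.03t).
Substitute P(0) = 1000 and t = 29: P(29) = 1000 e^(0.87) ≈ 2387.


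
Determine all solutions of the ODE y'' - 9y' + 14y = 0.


Characteristic equation: r² - 9r + 14 = 0.
Factor: (r - 2)(r - 7) = 0 ⇒ r = 2, 7 (distinct real).
General solution: y = C₁e^(2x) + C₂e^(7x).


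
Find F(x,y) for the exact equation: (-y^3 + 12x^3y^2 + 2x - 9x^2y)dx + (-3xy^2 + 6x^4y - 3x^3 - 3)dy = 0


Check exactness: ∂M/∂y = -3y^2 + 24x^3y - 9x^2 and ∂N/∂x = -3y^2 + 24x^3y - 9x^2; equal, so the equation is exact.
Integrate M with respect to x (treating y as constant): ∫M dx = -xy^3 + 3x^4y^2 + x^2 - 3x^3y + h(y).
Differentiate w.r.t. y and set equal to N: the x-dependent terms already match, leaving h'(y) = -3. Integrate: h(y) = -3y.
So F(x,y) = -xy^3 + 3x^4y^2 + x^2 - 3x^3y - 3y.
General solution: -xy^3 + 3x^4y^2 + x^2 - 3x^3y - 3y = C.


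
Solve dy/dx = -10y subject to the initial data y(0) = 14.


General solution of y' = -10y is y = Ce^(-10x).
Apply y(0) = 14: C = 14.
Particular solution: y = 14e^(-10x).


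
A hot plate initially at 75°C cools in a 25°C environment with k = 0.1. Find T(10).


Newton's law: dT/dt = -k(T - T_a) has solution T(t) = T_a + (T₀ - T_a)e^(-kt).
Plug in T_a = 25, T₀ = 75, k = 0.1, t = 10: T(10) = 25 + (50)e^(-1.00) ≈ 43.4°C.


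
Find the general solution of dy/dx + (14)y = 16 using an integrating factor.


P(x) = 14, Q(x) = 16; integrating factor μ = e^(14x).
(μ y)' = 16e^(14x) ⇒ μ y = (8/7)e^(14x) + C.
Divide by μ: y = 8/7 + Ce^(-14x).


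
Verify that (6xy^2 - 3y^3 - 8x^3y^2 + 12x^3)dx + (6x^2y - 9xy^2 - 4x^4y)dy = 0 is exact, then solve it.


Check exactness: ∂M/∂y = 12xy - 9y^2 - 16x^3y and ∂N/∂x = 12xy - 9y^2 - 16x^3y; equal, so the equation is exact.
Integrate M with respect to x (treating y as constant): ∫M dx = 3x^2y^2 - 3xy^3 - 2x^4y^2 + 3x^4 + h(y).
Differentiate w.r.t. y and set equal to N: all terms match, so h'(y) = 0 and h is a constant absorbed into C.
General solution: 3x^2y^2 - 3xy^3 - 2x^4y^2 + 3x^4 = C.


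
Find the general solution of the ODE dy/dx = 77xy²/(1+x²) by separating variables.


Separate: dy/y² = 77x/(1+x²) dx.
Integrate LHS: ∫ dy/y² = -1/y.
Integrate RHS via u = 1+x²: (77/2)ln(1+x²) + C.
Result: -1/y = (77/2)ln(1+x²) + C.


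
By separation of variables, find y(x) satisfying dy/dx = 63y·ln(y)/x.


Separate: dy/[y ln(y)] = 63 dx/x.
Substitute u = ln(y): du/u = 63 dx/x.
Integrate: ln|ln(y)| = 63ln|x| + C₀, hence ln(y) = C·x^63.


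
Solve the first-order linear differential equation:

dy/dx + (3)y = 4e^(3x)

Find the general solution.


P(x) = 3 ⇒ μ = e^(3x).
(μ y)' = 4e^(6x) ⇒ μ y = (4/6)e^(6x) + C.
Divide by μ: y = (2/3)e^(3x) + Ce^(-3x).


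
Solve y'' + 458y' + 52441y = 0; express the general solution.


Characteristic equation: r² + 458r + 52441 = 0, i.e. (r + 229)² = 0.
Repeated root r = -229; include an x factor for the second linearly independent solution.
General solution: y = (C₁ + C₂x)e^(-229x).


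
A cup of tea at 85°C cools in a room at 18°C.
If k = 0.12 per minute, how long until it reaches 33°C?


From T(t) = T_a + (T₀ - T_a)e^(-kt), set T(t) = 33:
(33 - 18) / (85 - 18) = e^(-0.12t), so t = -ln(0.224)/0.12 ≈ 12.5 minutes.


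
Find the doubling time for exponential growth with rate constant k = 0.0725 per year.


Exponential growth: P(t) = P₀ e^(0.0725t). Set P(t)/P₀ = 2: e^(0.0725t) = 2.
Solve: t = ln(2)/0.0725 ≈ 9.56 years.


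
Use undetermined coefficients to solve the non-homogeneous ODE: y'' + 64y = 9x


Homogeneous: r² + 64 = 0 ⇒ r = ±8i, y_h = C₁cos(8x) + C₂sin(8x).
Polynomial forcing; try y_p = Ax + B. Then y_p'' + 64 y_p = 64(Ax + B) = 9x, so B = 0 and A = 9/64.
General solution: y = C₁cos(8x) + C₂sin(8x) + (9/64)x.


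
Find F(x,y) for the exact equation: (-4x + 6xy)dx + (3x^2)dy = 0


Check exactness: ∂M/∂y = 6x and ∂N/∂x = 6x; equal, so the equation is exact.
Integrate M with respect to x (treating y as constant): ∫M dx = -2x^2 + 3x^2y + h(y).
Differentiate w.r.t. y and set equal to N: all terms match, so h'(y) = 0 and h is a constant absorbed into C.
General solution: -2x^2 + 3x^2y = C.


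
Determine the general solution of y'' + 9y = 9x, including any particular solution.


Homogeneous: r² + 9 = 0 ⇒ r = ±3i, y_h = C₁cos(3x) + C₂sin(3x).
Polynomial forcing; try y_p = Ax + B. Then y_p'' + 9 y_p = 9(Ax + B) = 9x, so B = 0 and A = 1.
General solution: y = C₁cos(3x) + C₂sin(3x) + x.


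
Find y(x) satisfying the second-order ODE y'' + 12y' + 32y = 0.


Characteristic equation: r² + 12r + 32 = 0.
Factor: (r + 4)(r + 8) = 0 ⇒ r = -4, -8 (distinct real).
General solution: y = C₁e^(-4x) + C₂e^(-8x).


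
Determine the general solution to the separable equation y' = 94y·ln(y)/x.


Separate: dy/[y ln(y)] = 94 dx/x.
Substitute u = ln(y): du/u = 94 dx/x.
Integrate: ln|ln(y)| = 94ln|x| + C₀, hence ln(y) = C·x^94.


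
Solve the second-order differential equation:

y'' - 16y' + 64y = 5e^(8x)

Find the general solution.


Characteristic polynomial (r - 8)² = 0; repeated root r = 8.
y_h = (C₁ + C₂x)e^(8x). Forcing matches the repeated root (resonance), so try y_p = Ax² e^(8x).
Substitute and solve for A: 2A = 5, so A = 5/2.
General solution: y = (C₁ + C₂x + (5/2)x²)e^(8x).


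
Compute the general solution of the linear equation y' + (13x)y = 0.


P(x) = 13x ⇒ μ = e^((13/2)x²).
Q(x) = 0 so μ y is constant: y = Ce^(-(13/2)x²).


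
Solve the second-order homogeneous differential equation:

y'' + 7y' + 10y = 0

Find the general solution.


Characteristic equation: r² + 7r + 10 = 0.
Factor: (r + 2)(r + 5) = 0 ⇒ r = -2, -5 (distinct real).
General solution: y = C₁e^(-2x) + C₂e^(-5x).


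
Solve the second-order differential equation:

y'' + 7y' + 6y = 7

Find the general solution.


Characteristic roots of r² + 7r + 6 = 0 are -6, -1.
y_h = C₁e^(-6x) + C₂e^(-x).
Constant forcing; try y_p = A. Then 6A = 7 ⇒ A = 7/6.
General solution: y = C₁e^(-6x) + C₂e^(-x) + 7/6.


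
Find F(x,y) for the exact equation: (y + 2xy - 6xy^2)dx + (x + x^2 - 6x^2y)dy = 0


Check exactness: ∂M/∂y = 1 + 2x - 12xy and ∂N/∂x = 1 + 2x - 12xy; equal, so the equation is exact.
Integrate M with respect to x (treating y as constant): ∫M dx = xy + x^2y - 3x^2y^2 + h(y).
Differentiate w.r.t. y and set equal to N: all terms match, so h'(y) = 0 and h is a constant absorbed into C.
General solution: xy + x^2y - 3x^2y^2 = C.


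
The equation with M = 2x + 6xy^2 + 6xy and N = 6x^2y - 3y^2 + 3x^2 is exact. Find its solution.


Check exactness: ∂M/∂y = 12xy + 6x and ∂N/∂x = 12xy + 6x; equal, so the equation is exact.
Integrate M with respect to x (treating y as constant): ∫M dx = x^2 + 3x^2y^2 + 3x^2y + h(y).
Differentiate w.r.t. y and set equal to N: the x-dependent terms already match, leaving h'(y) = -3y^2. Integrate: h(y) = -y^3.
So F(x,y) = x^2 + 3x^2y^2 - y^3 + 3x^2y.
General solution: x^2 + 3x^2y^2 - y^3 + 3x^2y = C.


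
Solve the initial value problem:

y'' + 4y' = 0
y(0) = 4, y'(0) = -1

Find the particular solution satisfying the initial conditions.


Characteristic roots of r² + 4r = 0 are -4, 0.
General solution y = c₁ e^(-4x) + c₂.
Apply y(0) = 4: c₁ + c₂ = 4. Apply y'(0) = -1: -4 c₁ + 0 c₂ = -1.
Solve: c₁ = 1/4, c₂ = 15/4.
Particular solution: y = (1/4)e^(-4x) + 15/4.


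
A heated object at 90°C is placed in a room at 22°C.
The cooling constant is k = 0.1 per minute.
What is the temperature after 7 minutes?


Newton's law: dT/dt = -k(T - T_a) has solution T(t) = T_a + (T₀ - T_a)e^(-kt).
Plug in T_a = 22, T₀ = 90, k = 0.1, t = 7: T(7) = 22 + (68)e^(-0.70) ≈ 55.8°C.


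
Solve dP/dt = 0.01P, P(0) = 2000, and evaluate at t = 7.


The ODE dP/dt = 0.01P has solution P(t) = P(0)e^(0.01t).
Substitute P(0) = 2000 and t = 7: P(7) = 2000 e^(0.07) ≈ 2145.


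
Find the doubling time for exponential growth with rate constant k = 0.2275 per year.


Exponential growth: P(t) = P₀ e^(0.2275t). Set P(t)/P₀ = 2: e^(0.2275t) = 2.
Solve: t = ln(2)/0.2275 ≈ 3.05 years.


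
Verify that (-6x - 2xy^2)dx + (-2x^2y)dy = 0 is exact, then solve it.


Check exactness: ∂M/∂y = -4xy and ∂N/∂x = -4xy; equal, so the equation is exact.
Integrate M with respect to x (treating y as constant): ∫M dx = -3x^2 - x^2y^2 + h(y).
Differentiate w.r.t. y and set equal to N: all terms match, so h'(y) = 0 and h is a constant absorbed into C.
General solution: -3x^2 - x^2y^2 = C.


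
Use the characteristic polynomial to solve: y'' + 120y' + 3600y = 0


Characteristic equation: r² + 120r + 3600 = 0, i.e. (r + 60)² = 0.
Repeated root r = -60; include an x factor for the second linearly independent solution.
General solution: y = (C₁ + C₂x)e^(-60x).


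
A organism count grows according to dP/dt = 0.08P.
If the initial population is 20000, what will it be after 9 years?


The ODE dP/dt = 0.08P has solution P(t) = P(0)e^(0.08t).
Substitute P(0) = 20000 and t = 9: P(9) = 20000 e^(0.72) ≈ 41089.


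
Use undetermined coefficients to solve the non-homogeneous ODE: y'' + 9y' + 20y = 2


Characteristic roots of r² + 9r + 20 = 0 are -4, -5.
y_h = C₁e^(-4x) + C₂e^(-5x).
Constant forcing; try y_p = A. Then 20A = 2 ⇒ A = 1/10.
General solution: y = C₁e^(-4x) + C₂e^(-5x) + 1/10.


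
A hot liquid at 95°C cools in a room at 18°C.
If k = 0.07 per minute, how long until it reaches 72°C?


From T(t) = T_a + (T₀ - T_a)e^(-kt), set T(t) = 72:
(72 - 18) / (95 - 18) = e^(-0.07t), so t = -ln(0.701)/0.07 ≈ 5.1 minutes.


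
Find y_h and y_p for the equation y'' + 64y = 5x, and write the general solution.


Homogeneous: r² + 64 = 0 ⇒ r = ±8i, y_h = C₁cos(8x) + C₂sin(8x).
Polynomial forcing; try y_p = Ax + B. Then y_p'' + 64 y_p = 64(Ax + B) = 5x, so B = 0 and A = 5/64.
General solution: y = C₁cos(8x) + C₂sin(8x) + (5/64)x.


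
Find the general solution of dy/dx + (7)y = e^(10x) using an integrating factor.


P(x) = 7 ⇒ μ = e^(7x).
(μ y)' = e^(17x) ⇒ μ y = e^(17x)/17 + C.
Divide by μ: y = (1/17)e^(10x) + Ce^(-7x).


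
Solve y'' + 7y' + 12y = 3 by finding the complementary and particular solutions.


Characteristic roots of r² + 7r + 12 = 0 are -4, -3.
y_h = C₁e^(-4x) + C₂e^(-3x).
Constant forcing; try y_p = A. Then 12A = 3 ⇒ A = 1/4.
General solution: y = C₁e^(-4x) + C₂e^(-3x) + 1/4.


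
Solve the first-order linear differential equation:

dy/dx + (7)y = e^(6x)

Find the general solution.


P(x) = 7 ⇒ μ = e^(7x).
(μ y)' = e^(13x) ⇒ μ y = e^(13x)/13 + C.
Divide by μ: y = (1/13)e^(6x) + Ce^(-7x).


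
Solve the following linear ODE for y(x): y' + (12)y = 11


P(x) = 12, Q(x) = 11; integrating factor μ = e^(12x).
(μ y)' = 11e^(12x) ⇒ μ y = (11/12)e^(12x) + C.
Divide by μ: y = 11/12 + Ce^(-12x).


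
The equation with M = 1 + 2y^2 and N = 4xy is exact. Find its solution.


Check exactness: ∂M/∂y = 4y and ∂N/∂x = 4y; equal, so the equation is exact.
Integrate M with respect to x (treating y as constant): ∫M dx = x + 2xy^2 + h(y).
Differentiate w.r.t. y and set equal to N: all terms match, so h'(y) = 0 and h is a constant absorbed into C.
General solution: x + 2xy^2 = C.


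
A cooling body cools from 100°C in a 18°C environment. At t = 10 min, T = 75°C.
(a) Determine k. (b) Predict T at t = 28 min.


Newton's law: T(t) = T_a + (T₀ - T_a)e^(-kt).
(a) Use T(10) = 75: (75 - 18)/(100 - 18) = e^(-k·10), so k = -ln(0.695)/10 ≈ 0.0364.
(b) Apply k to t = 28: T(28) = 18 + (82)e^(-1.018) ≈ 47.6°C.


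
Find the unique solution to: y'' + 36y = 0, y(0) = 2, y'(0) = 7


Characteristic roots of r² + 36 = 0 are ±6i, so y = C₁cos(6x) + C₂sin(6x).
Apply y(0) = 2: C₁ = 2. Differentiate and apply y'(0) = 7: 6·C₂ = 7, so C₂ = 7/6.
Particular solution: y = 2cos(6x) + (7/6)sin(6x).


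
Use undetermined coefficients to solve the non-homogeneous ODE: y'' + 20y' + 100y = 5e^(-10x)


Characteristic polynomial (r + 10)² = 0; repeated root r = -10.
y_h = (C₁ + C₂x)e^(-10x). Forcing matches the repeated root (resonance), so try y_p = Ax² e^(-10x).
Substitute and solve for A: 2A = 5, so A = 5/2.
General solution: y = (C₁ + C₂x + (5/2)x²)e^(-10x).


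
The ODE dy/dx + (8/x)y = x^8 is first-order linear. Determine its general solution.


P(x) = 8/x ⇒ μ = x^8.
(x^8 y)' = x^16 ⇒ x^8 y = x^17/(17) + C.
Solve for y: y = (1/17)x^9 + C/x^8.


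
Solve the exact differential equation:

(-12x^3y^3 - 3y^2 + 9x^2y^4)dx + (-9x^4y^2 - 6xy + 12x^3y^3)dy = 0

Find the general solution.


Check exactness: ∂M/∂y = -36x^3y^2 - 6y + 36x^2y^3 and ∂N/∂x = -36x^3y^2 - 6y + 36x^2y^3; equal, so the equation is exact.
Integrate M with respect to x (treating y as constant): ∫M dx = -3x^4y^3 - 3xy^2 + 3x^3y^4 + h(y).
Differentiate w.r.t. y and set equal to N: all terms match, so h'(y) = 0 and h is a constant absorbed into C.
General solution: -3x^4y^3 - 3xy^2 + 3x^3y^4 = C.


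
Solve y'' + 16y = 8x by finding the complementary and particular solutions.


Homogeneous: r² + 16 = 0 ⇒ r = ±4i, y_h = C₁cos(4x) + C₂sin(4x).
Polynomial forcing; try y_p = Ax + B. Then y_p'' + 16 y_p = 16(Ax + B) = 8x, so B = 0 and A = 1/2.
General solution: y = C₁cos(4x) + C₂sin(4x) + (1/2)x.


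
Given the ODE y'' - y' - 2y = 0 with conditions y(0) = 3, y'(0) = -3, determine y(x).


Characteristic roots of r² - r - 2 = 0 are -1, 2.
General solution y = c₁ e^(-x) + c₂ e^(2x).
Apply y(0) = 3: c₁ + c₂ = 3. Apply y'(0) = -3: -1 c₁ + 2 c₂ = -3.
Solve: c₁ = 3, c₂ = 0.
Particular solution: y = 3e^(-x) + 0e^(2x).


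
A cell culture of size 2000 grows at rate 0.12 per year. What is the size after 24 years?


The ODE dP/dt = 0.12P has solution P(t) = P(0)e^(0.12t).
Substitute P(0) = 2000 and t = 24: P(24) = 2000 e^(2.88) ≈ 35629.


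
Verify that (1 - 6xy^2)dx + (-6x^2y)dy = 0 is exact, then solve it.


Check exactness: ∂M/∂y = -12xy and ∂N/∂x = -12xy; equal, so the equation is exact.
Integrate M with respect to x (treating y as constant): ∫M dx = x - 3x^2y^2 + h(y).
Differentiate w.r.t. y and set equal to N: all terms match, so h'(y) = 0 and h is a constant absorbed into C.
General solution: x - 3x^2y^2 = C.


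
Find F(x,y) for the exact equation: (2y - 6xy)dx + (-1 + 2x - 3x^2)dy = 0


Check exactness: ∂M/∂y = 2 - 6x and ∂N/∂x = 2 - 6x; equal, so the equation is exact.
Integrate M with respect to x (treating y as constant): ∫M dx = 2xy - 3x^2y + h(y).
Differentiate w.r.t. y and set equal to N: the x-dependent terms already match, leaving h'(y) = -1. Integrate: h(y) = -y.
So F(x,y) = -y + 2xy - 3x^2y.
General solution: -y + 2xy - 3x^2y = C.


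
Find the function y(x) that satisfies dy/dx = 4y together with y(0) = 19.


General solution of y' = 4y is y = Ce^(4x).
Apply y(0) = 19: C = 19.
Particular solution: y = 19e^(4x).


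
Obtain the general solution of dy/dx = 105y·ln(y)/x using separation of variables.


Separate: dy/[y ln(y)] = 105 dx/x.
Substitute u = ln(y): du/u = 105 dx/x.
Integrate: ln|ln(y)| = 105ln|x| + C₀, hence ln(y) = C·x^105.


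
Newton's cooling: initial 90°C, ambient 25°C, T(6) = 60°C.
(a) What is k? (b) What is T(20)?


Newton's law: T(t) = T_a + (T₀ - T_a)e^(-kt).
(a) Use T(6) = 60: (60 - 25)/(90 - 25) = e^(-k·6), so k = -ln(0.538)/6 ≈ 0.1032.
(b) Apply k to t = 20: T(20) = 25 + (65)e^(-2.063) ≈ 33.3°C.


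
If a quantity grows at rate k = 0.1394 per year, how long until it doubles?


Exponential growth: P(t) = P₀ e^(0.1394t). Set P(t)/P₀ = 2: e^(0.1394t) = 2.
Solve: t = ln(2)/0.1394 ≈ 4.97 years.


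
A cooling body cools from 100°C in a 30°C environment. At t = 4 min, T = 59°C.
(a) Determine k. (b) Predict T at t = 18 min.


Newton's law: T(t) = T_a + (T₀ - T_a)e^(-kt).
(a) Use T(4) = 59: (59 - 30)/(100 - 30) = e^(-k·4), so k = -ln(0.414)/4 ≈ 0.2203.
(b) Apply k to t = 18: T(18) = 30 + (70)e^(-3.965) ≈ 31.3°C.


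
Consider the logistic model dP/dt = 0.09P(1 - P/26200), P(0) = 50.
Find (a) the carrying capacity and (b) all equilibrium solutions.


Logistic ODE dP/dt = 0.09P(1 - P/26200) has equilibria where dP/dt = 0, i.e. P = 0 or P = 26200.
The coefficient (1 - P/K) = 0 when P = K, identifying K = 26200 as the carrying capacity.
(a) K = 26200; (b) equilibria P = 0 and P = 26200.
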